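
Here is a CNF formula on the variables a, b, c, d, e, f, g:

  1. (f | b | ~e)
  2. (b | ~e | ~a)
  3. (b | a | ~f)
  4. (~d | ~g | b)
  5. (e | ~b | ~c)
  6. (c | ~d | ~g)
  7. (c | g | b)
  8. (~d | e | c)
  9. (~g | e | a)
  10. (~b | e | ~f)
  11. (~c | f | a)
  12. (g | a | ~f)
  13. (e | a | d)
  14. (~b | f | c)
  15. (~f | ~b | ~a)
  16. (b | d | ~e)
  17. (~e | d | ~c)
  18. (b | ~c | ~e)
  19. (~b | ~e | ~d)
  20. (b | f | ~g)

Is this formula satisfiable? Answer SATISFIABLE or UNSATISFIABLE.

SATISFIABLE

Set a = True and propagate.
Try b = False.
  then e is forced to False.
Set c = True and propagate.
The remaining clauses are satisfied by d = False, f = True, g = True.
Every clause has at least one true literal under this assignment.
So a = T, b = F, c = T, d = F, e = F, f = T, g = T is a satisfying assignment.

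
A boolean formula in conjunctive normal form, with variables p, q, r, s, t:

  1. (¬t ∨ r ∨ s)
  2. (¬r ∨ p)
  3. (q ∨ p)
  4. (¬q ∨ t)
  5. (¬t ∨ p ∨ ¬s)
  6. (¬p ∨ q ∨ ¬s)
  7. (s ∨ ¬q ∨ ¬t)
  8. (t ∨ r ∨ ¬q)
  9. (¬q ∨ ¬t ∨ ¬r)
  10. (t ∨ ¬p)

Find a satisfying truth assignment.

p=1, q=0, r=1, s=0, t=1

Set p = True and propagate.
  then t is forced to True.
Try q = False.
  then s is forced to False.
  then r is forced to True.
Check each clause:
  1. (r ∨ s ∨ ¬t) — r is true.
  2. (¬r ∨ p) — p is true.
  3. (q ∨ p) — p is true.
  4. (t ∨ ¬q) — t is true.
  5. (¬s ∨ ¬t ∨ p) — p is true.
  6. (¬s ∨ q ∨ ¬p) — ¬s is true.
  7. (s ∨ ¬t ∨ ¬q) — ¬q is true.
  8. (t ∨ ¬q ∨ r) — r is true.
  9. (¬q ∨ ¬t ∨ ¬r) — ¬q is true.
  10. (¬p ∨ t) — t is true.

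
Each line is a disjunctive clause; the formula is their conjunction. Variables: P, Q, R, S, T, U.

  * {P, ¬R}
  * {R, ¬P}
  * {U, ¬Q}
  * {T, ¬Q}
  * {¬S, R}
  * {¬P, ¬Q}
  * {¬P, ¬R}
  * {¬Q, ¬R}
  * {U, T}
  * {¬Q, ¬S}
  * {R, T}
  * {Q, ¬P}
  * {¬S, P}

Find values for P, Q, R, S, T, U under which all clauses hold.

P=F, Q=T, R=F, S=F, T=T, U=T

Check each clause:
  1. {P, ¬R} — ¬R is true.
  2. {¬P, R} — ¬P is true.
  3. {¬Q, U} — U is true.
  4. {¬Q, T} — T is true.
  5. {R, ¬S} — ¬S is true.
  6. {¬P, ¬Q} — ¬P is true.
  7. {¬R, ¬P} — ¬R is true.
  8. {¬R, ¬Q} — ¬R is true.
  9. {T, U} — T is true.
  10. {¬S, ¬Q} — ¬S is true.
  11. {R, T} — T is true.
  12. {Q, ¬P} — Q is true.
  13. {¬S, P} — ¬S is true.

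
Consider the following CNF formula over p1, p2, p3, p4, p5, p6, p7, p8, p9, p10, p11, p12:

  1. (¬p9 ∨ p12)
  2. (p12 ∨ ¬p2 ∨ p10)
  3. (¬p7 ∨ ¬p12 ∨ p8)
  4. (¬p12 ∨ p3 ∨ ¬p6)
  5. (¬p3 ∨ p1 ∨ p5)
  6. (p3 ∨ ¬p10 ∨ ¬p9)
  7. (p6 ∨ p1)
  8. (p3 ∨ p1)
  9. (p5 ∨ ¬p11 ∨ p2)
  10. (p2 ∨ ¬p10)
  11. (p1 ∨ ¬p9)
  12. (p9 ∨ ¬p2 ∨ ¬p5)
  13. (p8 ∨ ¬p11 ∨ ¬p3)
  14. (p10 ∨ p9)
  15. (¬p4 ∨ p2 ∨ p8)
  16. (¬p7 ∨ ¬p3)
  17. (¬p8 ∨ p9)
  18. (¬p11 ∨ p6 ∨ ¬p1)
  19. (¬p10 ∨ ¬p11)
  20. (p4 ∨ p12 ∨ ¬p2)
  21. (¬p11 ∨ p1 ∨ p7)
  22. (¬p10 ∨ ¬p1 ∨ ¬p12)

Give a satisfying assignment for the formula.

p1=True, p2=True, p3=False, p4=True, p5=False, p6=False, p7=False, p8=True, p9=True, p10=False, p11=False, p12=True

Check each clause:
  1. (¬p9 ∨ p12) — p12 is true.
  2. (¬p2 ∨ p10 ∨ p12) — p12 is true.
  3. (p8 ∨ ¬p7 ∨ ¬p12) — p8 is true.
  4. (¬p6 ∨ ¬p12 ∨ p3) — ¬p6 is true.
  5. (p1 ∨ ¬p3 ∨ p5) — p1 is true.
  6. (p3 ∨ ¬p9 ∨ ¬p10) — ¬p10 is true.
  7. (p1 ∨ p6) — p1 is true.
  8. (p3 ∨ p1) — p1 is true.
  9. (¬p11 ∨ p2 ∨ p5) — ¬p11 is true.
  10. (p2 ∨ ¬p10) — p2 is true.
  11. (p1 ∨ ¬p9) — p1 is true.
  12. (p9 ∨ ¬p2 ∨ ¬p5) — p9 is true.
  13. (¬p3 ∨ p8 ∨ ¬p11) — p8 is true.
  14. (p9 ∨ p10) — p9 is true.
  15. (p8 ∨ p2 ∨ ¬p4) — p8 is true.
  16. (¬p7 ∨ ¬p3) — ¬p7 is true.
  17. (p9 ∨ ¬p8) — p9 is true.
  18. (¬p11 ∨ ¬p1 ∨ p6) — ¬p11 is true.
  19. (¬p10 ∨ ¬p11) — ¬p11 is true.
  20. (¬p2 ∨ p12 ∨ p4) — p4 is true.
  21. (p7 ∨ p1 ∨ ¬p11) — p1 is true.
  22. (¬p12 ∨ ¬p1 ∨ ¬p10) — ¬p10 is true.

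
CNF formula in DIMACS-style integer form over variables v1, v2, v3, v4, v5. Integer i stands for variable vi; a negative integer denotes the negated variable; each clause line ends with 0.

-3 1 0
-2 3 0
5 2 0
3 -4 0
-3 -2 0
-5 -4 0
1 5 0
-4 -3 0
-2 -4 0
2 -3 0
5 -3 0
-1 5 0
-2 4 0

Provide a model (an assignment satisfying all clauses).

v1=True, v2=False, v3=False, v4=False, v5=True

Check each clause:
  1. (NOT v3 OR v1) — v1 is true.
  2. (NOT v2 OR v3) — NOT v2 is true.
  3. (v5 OR v2) — v5 is true.
  4. (NOT v4 OR v3) — NOT v4 is true.
  5. (NOT v3 OR NOT v2) — NOT v3 is true.
  6. (NOT v4 OR NOT v5) — NOT v4 is true.
  7. (v5 OR v1) — v1 is true.
  8. (NOT v4 OR NOT v3) — NOT v4 is true.
  9. (NOT v2 OR NOT v4) — NOT v4 is true.
  10. (v2 OR NOT v3) — NOT v3 is true.
  11. (NOT v3 OR v5) — NOT v3 is true.
  12. (NOT v1 OR v5) — v5 is true.
  13. (v4 OR NOT v2) — NOT v2 is true.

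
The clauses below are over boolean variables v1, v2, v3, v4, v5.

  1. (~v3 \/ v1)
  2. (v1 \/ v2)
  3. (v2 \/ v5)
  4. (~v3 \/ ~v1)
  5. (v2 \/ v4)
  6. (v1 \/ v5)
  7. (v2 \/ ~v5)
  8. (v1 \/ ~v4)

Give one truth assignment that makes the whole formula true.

Pure literal: v2 appears only positively; assign v2 = True.
Pure literal: v3 appears only negated; assign v3 = False.
Try v1 = True.
v4, v5 are now unconstrained; take v4 = True, v5 = False.

v1=True, v2=True, v3=False, v4=True, v5=False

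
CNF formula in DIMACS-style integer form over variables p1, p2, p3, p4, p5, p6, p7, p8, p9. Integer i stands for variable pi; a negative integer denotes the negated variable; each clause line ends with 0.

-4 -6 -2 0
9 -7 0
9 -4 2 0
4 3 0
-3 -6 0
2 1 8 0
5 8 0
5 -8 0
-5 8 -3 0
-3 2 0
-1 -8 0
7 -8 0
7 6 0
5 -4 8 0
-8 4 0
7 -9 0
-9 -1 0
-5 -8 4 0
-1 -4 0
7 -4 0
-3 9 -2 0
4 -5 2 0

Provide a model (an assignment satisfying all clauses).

p1=0, p2=1, p3=0, p4=1, p5=1, p6=0, p7=1, p8=1, p9=1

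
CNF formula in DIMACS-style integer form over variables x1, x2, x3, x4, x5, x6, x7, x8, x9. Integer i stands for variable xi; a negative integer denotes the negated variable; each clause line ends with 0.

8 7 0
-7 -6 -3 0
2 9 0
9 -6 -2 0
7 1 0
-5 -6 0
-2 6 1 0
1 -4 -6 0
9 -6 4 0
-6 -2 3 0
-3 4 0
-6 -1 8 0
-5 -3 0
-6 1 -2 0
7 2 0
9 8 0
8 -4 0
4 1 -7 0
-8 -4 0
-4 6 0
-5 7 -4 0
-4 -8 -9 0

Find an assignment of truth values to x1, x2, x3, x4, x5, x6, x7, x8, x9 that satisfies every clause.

x1=1, x2=0, x3=0, x4=0, x5=1, x6=0, x7=1, x8=0, x9=1

Check each clause:
  1. (x8 OR x7) — x7 is true.
  2. (NOT x7 OR NOT x6 OR NOT x3) — NOT x6 is true.
  3. (x2 OR x9) — x9 is true.
  4. (NOT x2 OR x9 OR NOT x6) — x9 is true.
  5. (x1 OR x7) — x1 is true.
  6. (NOT x6 OR NOT x5) — NOT x6 is true.
  7. (NOT x2 OR x1 OR x6) — x1 is true.
  8. (x1 OR NOT x6 OR NOT x4) — x1 is true.
  9. (x4 OR x9 OR NOT x6) — x9 is true.
  10. (x3 OR NOT x6 OR NOT x2) — NOT x6 is true.
  11. (NOT x3 OR x4) — NOT x3 is true.
  12. (NOT x6 OR x8 OR NOT x1) — NOT x6 is true.
  13. (NOT x3 OR NOT x5) — NOT x3 is true.
  14. (x1 OR NOT x2 OR NOT x6) — x1 is true.
  15. (x7 OR x2) — x7 is true.
  16. (x8 OR x9) — x9 is true.
  17. (NOT x4 OR x8) — NOT x4 is true.
  18. (x4 OR x1 OR NOT x7) — x1 is true.
  19. (NOT x4 OR NOT x8) — NOT x8 is true.
  20. (x6 OR NOT x4) — NOT x4 is true.
  21. (NOT x4 OR NOT x5 OR x7) — NOT x4 is true.
  22. (NOT x4 OR NOT x8 OR NOT x9) — NOT x8 is true.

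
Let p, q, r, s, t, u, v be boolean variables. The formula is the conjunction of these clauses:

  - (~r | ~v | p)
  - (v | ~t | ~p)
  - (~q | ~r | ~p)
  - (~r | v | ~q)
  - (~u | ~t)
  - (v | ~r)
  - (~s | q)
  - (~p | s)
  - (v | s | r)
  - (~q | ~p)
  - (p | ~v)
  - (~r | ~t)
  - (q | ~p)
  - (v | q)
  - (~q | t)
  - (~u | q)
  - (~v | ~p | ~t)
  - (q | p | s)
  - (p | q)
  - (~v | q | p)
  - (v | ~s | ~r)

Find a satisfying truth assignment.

p = F, q = T, r = F, s = T, t = T, u = F, v = F

Check each clause:
  1. (~r | ~v | p) — ~r is true.
  2. (~p | ~t | v) — ~p is true.
  3. (~p | ~r | ~q) — ~r is true.
  4. (v | ~q | ~r) — ~r is true.
  5. (~t | ~u) — ~u is true.
  6. (~r | v) — ~r is true.
  7. (q | ~s) — q is true.
  8. (~p | s) — s is true.
  9. (s | v | r) — s is true.
  10. (~p | ~q) — ~p is true.
  11. (p | ~v) — ~v is true.
  12. (~r | ~t) — ~r is true.
  13. (~p | q) — q is true.
  14. (q | v) — q is true.
  15. (~q | t) — t is true.
  16. (~u | q) — ~u is true.
  17. (~p | ~t | ~v) — ~v is true.
  18. (q | p | s) — q is true.
  19. (p | q) — q is true.
  20. (~v | p | q) — q is true.
  21. (~r | v | ~s) — ~r is true.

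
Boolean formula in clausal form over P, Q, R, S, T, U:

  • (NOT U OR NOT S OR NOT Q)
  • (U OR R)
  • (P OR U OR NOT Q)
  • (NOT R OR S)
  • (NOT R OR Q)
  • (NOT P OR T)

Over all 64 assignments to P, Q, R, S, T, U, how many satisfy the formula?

Split on Q, then R.
  Q=1, R=1: remaining (P,S,T,U) ∈ {(1,1,1,0)} — 1.
  Q=1, R=0: remaining (P,S,T,U) ∈ {(0,0,0,1); (0,0,1,1); (1,0,1,1)} — 3.
  Q=0, R=1: a clause becomes empty — 0.
  Q=0, R=0: S free; 3 ways for (P,T,U) × 2^1 = 6.
Total: 1 + 3 + 0 + 6 = 10.

10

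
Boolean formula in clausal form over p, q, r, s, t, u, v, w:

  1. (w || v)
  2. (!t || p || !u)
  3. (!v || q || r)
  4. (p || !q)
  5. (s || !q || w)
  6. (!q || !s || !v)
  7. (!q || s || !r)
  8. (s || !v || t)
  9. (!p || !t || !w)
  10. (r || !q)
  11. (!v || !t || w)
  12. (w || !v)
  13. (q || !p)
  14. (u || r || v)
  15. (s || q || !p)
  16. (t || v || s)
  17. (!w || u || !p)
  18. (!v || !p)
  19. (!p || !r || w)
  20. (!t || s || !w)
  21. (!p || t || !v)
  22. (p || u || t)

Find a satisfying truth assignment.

Branch on p: take p = False.
  then q is forced to False.
Branch on r: take r = True.
The remaining clauses are satisfied by s = True, t = False, u = True, v = False, w = True.

p = False, q = False, r = True, s = True, t = False, u = True, v = False, w = True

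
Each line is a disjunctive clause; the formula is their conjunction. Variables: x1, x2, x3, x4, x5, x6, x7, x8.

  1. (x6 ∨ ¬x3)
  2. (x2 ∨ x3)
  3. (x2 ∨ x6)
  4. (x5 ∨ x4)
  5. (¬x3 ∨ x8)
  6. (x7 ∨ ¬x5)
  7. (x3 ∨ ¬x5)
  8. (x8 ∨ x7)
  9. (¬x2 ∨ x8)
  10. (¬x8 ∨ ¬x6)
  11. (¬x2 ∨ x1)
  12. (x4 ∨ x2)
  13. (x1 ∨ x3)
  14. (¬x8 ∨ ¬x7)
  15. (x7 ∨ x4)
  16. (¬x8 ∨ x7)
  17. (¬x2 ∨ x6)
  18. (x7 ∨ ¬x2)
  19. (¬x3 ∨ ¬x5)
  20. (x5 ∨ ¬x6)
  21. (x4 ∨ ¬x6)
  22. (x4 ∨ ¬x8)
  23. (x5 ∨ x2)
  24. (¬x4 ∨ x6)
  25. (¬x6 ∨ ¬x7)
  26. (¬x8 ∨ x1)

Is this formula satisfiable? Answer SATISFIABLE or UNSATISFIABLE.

x2 = True:
  propagation gives x8=True, x6=False; an empty clause results — contradiction.
x2 = False:
  propagation gives x3=True, x6=True, x8=True; an empty clause results — contradiction.
Every branch closes, so no satisfying assignment exists.

UNSATISFIABLE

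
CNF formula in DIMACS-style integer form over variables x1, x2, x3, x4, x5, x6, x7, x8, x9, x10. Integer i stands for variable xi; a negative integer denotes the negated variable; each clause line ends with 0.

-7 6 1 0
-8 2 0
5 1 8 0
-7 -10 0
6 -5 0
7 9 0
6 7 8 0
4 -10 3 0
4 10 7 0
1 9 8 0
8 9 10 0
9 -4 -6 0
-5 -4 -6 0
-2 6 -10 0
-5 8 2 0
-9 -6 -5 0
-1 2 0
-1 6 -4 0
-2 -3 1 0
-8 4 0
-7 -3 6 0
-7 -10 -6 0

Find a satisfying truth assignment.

Set x1 = False and propagate.
Try x2 = True.
  then x3 is forced to False.
For the remaining variables, x4 = True, x5 = False, x6 = True, x7 = False, x8 = True, x9 = True, x10 = True works.
Every clause has at least one true literal under this assignment.

x1=F, x2=T, x3=F, x4=T, x5=F, x6=T, x7=F, x8=T, x9=T, x10=T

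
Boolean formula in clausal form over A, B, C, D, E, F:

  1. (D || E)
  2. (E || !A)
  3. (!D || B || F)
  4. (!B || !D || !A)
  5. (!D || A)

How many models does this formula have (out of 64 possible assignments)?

Case analysis on D and A:
  D=1, A=1: remaining (B,C,E,F) ∈ {(0,0,1,1); (0,1,1,1)} — 2.
  D=1, A=0: a clause becomes empty — 0.
  D=0, A=1: forces E=1; B, C, F free → 2^3 = 8.
  D=0, A=0: forces E=1; B, C, F free → 2^3 = 8.
Total: 2 + 0 + 8 + 8 = 18.

18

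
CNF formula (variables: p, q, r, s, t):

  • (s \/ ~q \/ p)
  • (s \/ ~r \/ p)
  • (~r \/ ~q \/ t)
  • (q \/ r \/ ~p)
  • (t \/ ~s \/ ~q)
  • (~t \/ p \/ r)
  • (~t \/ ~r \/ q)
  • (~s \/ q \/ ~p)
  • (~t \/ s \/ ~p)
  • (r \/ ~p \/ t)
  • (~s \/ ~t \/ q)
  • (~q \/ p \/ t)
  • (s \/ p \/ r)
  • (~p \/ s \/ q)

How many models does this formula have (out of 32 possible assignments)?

Satisfying assignments:
  p=0 q=0 r=0 s=1 t=0
  p=0 q=0 r=1 s=1 t=0
  p=0 q=1 r=1 s=1 t=1
  p=1 q=1 r=0 s=1 t=1
  p=1 q=1 r=1 s=1 t=1
That's 5 in total.

5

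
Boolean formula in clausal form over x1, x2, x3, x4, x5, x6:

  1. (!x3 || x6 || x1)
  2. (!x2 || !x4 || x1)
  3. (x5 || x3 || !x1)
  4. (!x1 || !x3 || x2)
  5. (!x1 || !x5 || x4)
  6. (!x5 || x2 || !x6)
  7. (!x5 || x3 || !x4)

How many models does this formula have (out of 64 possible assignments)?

Split on x1, then x3.
  x1=T, x3=T: x6 free; 3 ways for (x2,x4,x5) × 2^1 = 6.
  x1=T, x3=F: a clause becomes empty — 0.
  x1=F, x3=T: remaining (x2,x4,x5,x6) ∈ {(F,F,F,T); (F,T,F,T); (T,F,F,T); (T,F,T,T)} — 4.
  x1=F, x3=F: 9 of the 16 assignments to (x2,x4,x5,x6) work.
Total: 6 + 0 + 4 + 9 = 19.

19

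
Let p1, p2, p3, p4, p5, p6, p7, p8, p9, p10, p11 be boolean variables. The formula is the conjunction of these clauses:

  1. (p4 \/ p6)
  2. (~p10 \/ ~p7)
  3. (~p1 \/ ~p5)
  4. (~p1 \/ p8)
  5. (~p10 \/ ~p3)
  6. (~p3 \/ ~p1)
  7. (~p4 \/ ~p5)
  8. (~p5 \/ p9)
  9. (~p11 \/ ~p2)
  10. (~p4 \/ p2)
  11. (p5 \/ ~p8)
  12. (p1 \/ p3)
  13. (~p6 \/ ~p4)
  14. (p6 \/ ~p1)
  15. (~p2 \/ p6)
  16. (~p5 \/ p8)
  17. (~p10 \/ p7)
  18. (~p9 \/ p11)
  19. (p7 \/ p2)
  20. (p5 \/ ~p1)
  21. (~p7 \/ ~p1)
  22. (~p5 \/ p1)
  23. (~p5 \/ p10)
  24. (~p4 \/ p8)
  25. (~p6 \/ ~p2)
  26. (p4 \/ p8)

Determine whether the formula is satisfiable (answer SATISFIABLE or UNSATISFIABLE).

UNSATISFIABLE

p1 = True:
  propagation gives p5=False; an empty clause results — contradiction.
p1 = False:
  propagation gives p3=True, p10=False, p5=False, p8=False; an empty clause results — contradiction.
Every branch closes, so no satisfying assignment exists.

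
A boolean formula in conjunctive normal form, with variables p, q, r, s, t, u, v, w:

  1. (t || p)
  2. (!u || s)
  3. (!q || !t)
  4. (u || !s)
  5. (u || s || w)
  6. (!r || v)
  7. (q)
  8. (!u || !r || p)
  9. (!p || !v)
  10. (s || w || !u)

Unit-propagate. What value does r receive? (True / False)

False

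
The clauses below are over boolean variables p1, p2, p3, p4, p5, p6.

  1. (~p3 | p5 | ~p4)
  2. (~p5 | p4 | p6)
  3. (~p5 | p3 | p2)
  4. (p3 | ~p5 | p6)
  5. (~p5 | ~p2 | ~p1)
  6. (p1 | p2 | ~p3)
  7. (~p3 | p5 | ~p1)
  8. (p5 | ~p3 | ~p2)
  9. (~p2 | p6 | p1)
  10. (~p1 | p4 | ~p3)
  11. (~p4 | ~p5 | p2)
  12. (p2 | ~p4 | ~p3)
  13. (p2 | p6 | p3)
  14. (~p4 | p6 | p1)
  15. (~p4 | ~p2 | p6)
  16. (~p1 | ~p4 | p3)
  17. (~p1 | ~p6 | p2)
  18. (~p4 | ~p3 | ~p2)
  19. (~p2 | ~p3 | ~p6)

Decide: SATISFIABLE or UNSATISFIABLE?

SATISFIABLE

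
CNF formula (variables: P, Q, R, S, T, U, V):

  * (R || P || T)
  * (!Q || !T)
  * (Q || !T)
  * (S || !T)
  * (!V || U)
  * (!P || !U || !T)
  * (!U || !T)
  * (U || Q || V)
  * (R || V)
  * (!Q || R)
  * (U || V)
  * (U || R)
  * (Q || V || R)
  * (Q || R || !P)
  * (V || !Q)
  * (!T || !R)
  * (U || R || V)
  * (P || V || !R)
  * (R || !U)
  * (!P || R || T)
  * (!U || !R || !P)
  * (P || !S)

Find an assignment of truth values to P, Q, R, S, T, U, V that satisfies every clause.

P=False, Q=False, R=True, S=False, T=False, U=True, V=True

Branch on P: take P = False.
  then S is forced to False.
  then T is forced to False.
  then R is forced to True.
  then V is forced to True.
  then U is forced to True.
Q is now unconstrained; take Q = False.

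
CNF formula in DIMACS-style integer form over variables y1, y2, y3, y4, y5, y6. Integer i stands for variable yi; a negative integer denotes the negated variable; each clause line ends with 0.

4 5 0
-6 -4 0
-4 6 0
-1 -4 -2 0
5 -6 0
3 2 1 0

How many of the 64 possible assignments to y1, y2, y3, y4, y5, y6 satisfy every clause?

Split on y4, then y6.
  y4=T, y6=T: a clause becomes empty — 0.
  y4=T, y6=F: a clause becomes empty — 0.
  y4=F, y6=T: 7 of the 16 assignments to (y1,y2,y3,y5) work.
  y4=F, y6=F: 7 of the 16 assignments to (y1,y2,y3,y5) work.
Total: 0 + 0 + 7 + 7 = 14.

14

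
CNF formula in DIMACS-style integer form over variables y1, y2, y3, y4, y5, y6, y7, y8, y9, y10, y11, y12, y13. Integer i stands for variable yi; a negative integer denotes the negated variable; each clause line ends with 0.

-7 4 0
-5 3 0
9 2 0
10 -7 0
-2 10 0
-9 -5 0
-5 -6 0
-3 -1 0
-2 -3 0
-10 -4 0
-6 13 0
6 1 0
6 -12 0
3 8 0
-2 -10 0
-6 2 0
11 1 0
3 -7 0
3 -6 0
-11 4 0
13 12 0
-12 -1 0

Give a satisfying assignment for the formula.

y1=T  y2=F  y3=F  y4=T  y5=F  y6=F  y7=F  y8=T  y9=T  y10=F  y11=F  y12=F  y13=T

Check each clause:
  1. (~y7 \/ y4) — ~y7 is true.
  2. (~y5 \/ y3) — ~y5 is true.
  3. (y9 \/ y2) — y9 is true.
  4. (y10 \/ ~y7) — ~y7 is true.
  5. (y10 \/ ~y2) — ~y2 is true.
  6. (~y9 \/ ~y5) — ~y5 is true.
  7. (~y5 \/ ~y6) — ~y6 is true.
  8. (~y3 \/ ~y1) — ~y3 is true.
  9. (~y3 \/ ~y2) — ~y3 is true.
  10. (~y4 \/ ~y10) — ~y10 is true.
  11. (y13 \/ ~y6) — ~y6 is true.
  12. (y6 \/ y1) — y1 is true.
  13. (y6 \/ ~y12) — ~y12 is true.
  14. (y3 \/ y8) — y8 is true.
  15. (~y10 \/ ~y2) — ~y2 is true.
  16. (~y6 \/ y2) — ~y6 is true.
  17. (y11 \/ y1) — y1 is true.
  18. (y3 \/ ~y7) — ~y7 is true.
  19. (~y6 \/ y3) — ~y6 is true.
  20. (y4 \/ ~y11) — y4 is true.
  21. (y13 \/ y12) — y13 is true.
  22. (~y1 \/ ~y12) — ~y12 is true.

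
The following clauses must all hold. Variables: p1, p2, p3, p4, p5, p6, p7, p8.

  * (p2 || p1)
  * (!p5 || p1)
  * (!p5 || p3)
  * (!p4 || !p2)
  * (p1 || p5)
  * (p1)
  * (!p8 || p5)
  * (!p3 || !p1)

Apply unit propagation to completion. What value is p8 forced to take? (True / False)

(p1) stands alone — p1 = True.
(!p1 || !p3) with p1 = True leaves only !p3, so p3 = False.
In (p3 || !p5), p3 is now false; !p5 must hold, so p5 = False.
In (!p8 || p5), p5 is now false; !p8 must hold, so p8 = False.

False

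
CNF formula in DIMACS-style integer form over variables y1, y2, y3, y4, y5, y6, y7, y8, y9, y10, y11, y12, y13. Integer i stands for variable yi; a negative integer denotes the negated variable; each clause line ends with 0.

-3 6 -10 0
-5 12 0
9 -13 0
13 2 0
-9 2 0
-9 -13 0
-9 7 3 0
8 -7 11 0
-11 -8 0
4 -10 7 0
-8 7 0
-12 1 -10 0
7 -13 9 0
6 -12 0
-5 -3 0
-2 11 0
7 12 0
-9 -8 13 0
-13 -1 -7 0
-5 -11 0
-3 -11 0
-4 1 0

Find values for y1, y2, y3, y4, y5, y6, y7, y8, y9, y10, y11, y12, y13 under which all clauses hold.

y1=F  y2=T  y3=F  y4=F  y5=F  y6=F  y7=T  y8=F  y9=F  y10=F  y11=T  y12=F  y13=F

Pure literal: y5 appears only negated; assign y5 = False.
Pure literal: y10 appears only negated; assign y10 = False.
Branch on y1: take y1 = False.
  then y4 is forced to False.
Set y2 = True and propagate.
  then y11 is forced to True.
  then y8 is forced to False.
  then y3 is forced to False.
For the remaining variables, y6 = False, y7 = True, y9 = False, y12 = False, y13 = False works.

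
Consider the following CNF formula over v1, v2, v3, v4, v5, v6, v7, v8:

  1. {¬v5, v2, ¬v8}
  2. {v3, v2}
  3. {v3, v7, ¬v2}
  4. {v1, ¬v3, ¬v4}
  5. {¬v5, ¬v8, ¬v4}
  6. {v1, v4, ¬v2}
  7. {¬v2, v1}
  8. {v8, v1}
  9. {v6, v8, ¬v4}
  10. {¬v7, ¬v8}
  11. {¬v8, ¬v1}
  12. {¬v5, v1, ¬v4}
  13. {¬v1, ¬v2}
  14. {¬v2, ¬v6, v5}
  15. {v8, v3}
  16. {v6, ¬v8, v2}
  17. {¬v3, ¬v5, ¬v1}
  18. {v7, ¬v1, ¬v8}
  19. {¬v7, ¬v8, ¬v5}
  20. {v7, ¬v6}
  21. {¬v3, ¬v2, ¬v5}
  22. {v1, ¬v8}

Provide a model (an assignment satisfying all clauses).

v1 = T, v2 = F, v3 = T, v4 = F, v5 = F, v6 = F, v7 = F, v8 = F

Set v1 = True and propagate.
  then v8 is forced to False.
  then v2 is forced to False.
  then v3 is forced to True.
  then v5 is forced to False.
Set v4 = False and propagate.
For the remaining variables, v6 = False, v7 = False works.
Every clause has at least one true literal under this assignment.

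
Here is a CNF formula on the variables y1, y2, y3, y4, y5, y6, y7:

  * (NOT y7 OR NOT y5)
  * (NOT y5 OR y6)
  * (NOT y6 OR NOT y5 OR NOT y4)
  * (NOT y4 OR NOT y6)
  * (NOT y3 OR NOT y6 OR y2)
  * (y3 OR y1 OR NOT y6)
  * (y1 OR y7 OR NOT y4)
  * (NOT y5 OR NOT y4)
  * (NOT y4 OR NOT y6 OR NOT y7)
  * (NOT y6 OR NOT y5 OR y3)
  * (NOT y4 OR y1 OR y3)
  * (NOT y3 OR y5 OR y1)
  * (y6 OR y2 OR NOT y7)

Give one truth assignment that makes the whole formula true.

y1=T, y2=F, y3=F, y4=F, y5=F, y6=T, y7=T

Pure literal: y1 appears only positively; assign y1 = True.
Pure literal: y4 appears only negated; assign y4 = False.
Set y2 = False and propagate.
Try y3 = False.
Try y5 = False.
The remaining clauses are satisfied by y6 = True, y7 = True.
Every clause has at least one true literal under this assignment.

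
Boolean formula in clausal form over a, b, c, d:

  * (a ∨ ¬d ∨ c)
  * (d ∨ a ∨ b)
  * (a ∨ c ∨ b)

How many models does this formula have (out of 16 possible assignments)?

Split on a, then b.
  a=T, b=T: remaining (c,d) ∈ {(F,F); (F,T); (T,F); (T,T)} — 4.
  a=T, b=F: remaining (c,d) ∈ {(F,F); (F,T); (T,F); (T,T)} — 4.
  a=F, b=T: remaining (c,d) ∈ {(F,F); (T,F); (T,T)} — 3.
  a=F, b=F: remaining (c,d) ∈ {(T,T)} — 1.
Total: 4 + 4 + 3 + 1 = 12.

12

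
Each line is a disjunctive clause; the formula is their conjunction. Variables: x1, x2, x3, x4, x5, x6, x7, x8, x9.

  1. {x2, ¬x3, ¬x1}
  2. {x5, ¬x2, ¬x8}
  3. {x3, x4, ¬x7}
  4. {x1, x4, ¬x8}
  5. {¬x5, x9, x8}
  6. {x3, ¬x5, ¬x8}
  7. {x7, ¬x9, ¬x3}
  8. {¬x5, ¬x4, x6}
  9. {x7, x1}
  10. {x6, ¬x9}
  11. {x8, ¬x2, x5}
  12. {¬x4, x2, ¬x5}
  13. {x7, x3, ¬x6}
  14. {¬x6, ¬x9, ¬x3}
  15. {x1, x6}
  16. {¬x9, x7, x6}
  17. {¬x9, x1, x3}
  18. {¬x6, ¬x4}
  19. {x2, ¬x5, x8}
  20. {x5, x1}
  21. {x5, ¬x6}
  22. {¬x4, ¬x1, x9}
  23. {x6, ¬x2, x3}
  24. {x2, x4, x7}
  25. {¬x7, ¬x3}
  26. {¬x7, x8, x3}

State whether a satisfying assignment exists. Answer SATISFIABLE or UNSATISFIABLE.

Branch on x1: take x1 = True.
The remaining clauses are satisfied by x2 = True, x3 = True, x4 = False, x5 = True, x6 = False, x7 = False, x8 = True, x9 = False.
Every clause has at least one true literal under this assignment.
So x1=T, x2=T, x3=T, x4=F, x5=T, x6=F, x7=F, x8=T, x9=F is a satisfying assignment.

SATISFIABLE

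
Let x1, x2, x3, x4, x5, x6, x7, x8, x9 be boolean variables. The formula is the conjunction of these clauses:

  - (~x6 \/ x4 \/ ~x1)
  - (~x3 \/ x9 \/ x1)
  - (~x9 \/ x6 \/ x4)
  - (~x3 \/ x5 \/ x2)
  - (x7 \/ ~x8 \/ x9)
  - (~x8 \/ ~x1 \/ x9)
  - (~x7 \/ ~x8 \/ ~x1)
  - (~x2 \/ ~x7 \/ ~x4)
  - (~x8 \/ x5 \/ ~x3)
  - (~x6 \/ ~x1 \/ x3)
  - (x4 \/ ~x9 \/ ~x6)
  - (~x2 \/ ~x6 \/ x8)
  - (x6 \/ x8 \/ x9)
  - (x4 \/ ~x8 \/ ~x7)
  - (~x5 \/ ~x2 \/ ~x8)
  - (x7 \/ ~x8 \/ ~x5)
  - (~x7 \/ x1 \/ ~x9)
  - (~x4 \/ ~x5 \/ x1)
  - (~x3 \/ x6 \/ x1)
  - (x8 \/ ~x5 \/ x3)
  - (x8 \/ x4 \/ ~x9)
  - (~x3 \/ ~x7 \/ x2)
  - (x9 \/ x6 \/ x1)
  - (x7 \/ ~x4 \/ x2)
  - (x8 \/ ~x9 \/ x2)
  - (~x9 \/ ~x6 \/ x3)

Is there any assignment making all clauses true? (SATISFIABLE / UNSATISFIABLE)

Branch on x1: take x1 = True.
Try x2 = True.
Try x3 = True.
The remaining clauses are satisfied by x4 = True, x5 = False, x6 = False, x7 = False, x8 = False, x9 = True.
Every clause has at least one true literal under this assignment.
So x1=True  x2=True  x3=True  x4=True  x5=False  x6=False  x7=False  x8=False  x9=True is a satisfying assignment.

SATISFIABLE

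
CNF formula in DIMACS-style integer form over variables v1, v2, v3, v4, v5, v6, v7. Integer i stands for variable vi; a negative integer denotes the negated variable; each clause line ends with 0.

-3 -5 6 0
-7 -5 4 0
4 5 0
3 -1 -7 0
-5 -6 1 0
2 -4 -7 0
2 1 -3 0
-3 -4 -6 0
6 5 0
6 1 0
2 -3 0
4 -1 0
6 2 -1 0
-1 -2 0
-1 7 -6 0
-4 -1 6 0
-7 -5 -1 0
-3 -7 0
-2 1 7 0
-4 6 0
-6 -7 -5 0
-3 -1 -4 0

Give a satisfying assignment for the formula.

v1=F, v2=F, v3=F, v4=T, v5=F, v6=T, v7=F

Try v1 = False.
  then v6 is forced to True.
  then v5 is forced to False.
  then v4 is forced to True.
  then v3 is forced to False.
Try v2 = False.
  then v7 is forced to False.
Check each clause:
  1. {v6, ¬v3, ¬v5} — ¬v5 is true.
  2. {¬v7, v4, ¬v5} — ¬v7 is true.
  3. {v4, v5} — v4 is true.
  4. {¬v1, ¬v7, v3} — ¬v7 is true.
  5. {¬v6, ¬v5, v1} — ¬v5 is true.
  6. {v2, ¬v7, ¬v4} — ¬v7 is true.
  7. {¬v3, v2, v1} — ¬v3 is true.
  8. {¬v3, ¬v6, ¬v4} — ¬v3 is true.
  9. {v5, v6} — v6 is true.
  10. {v6, v1} — v6 is true.
  11. {v2, ¬v3} — ¬v3 is true.
  12. {v4, ¬v1} — v4 is true.
  13. {v6, ¬v1, v2} — ¬v1 is true.
  14. {¬v1, ¬v2} — ¬v1 is true.
  15. {¬v6, v7, ¬v1} — ¬v1 is true.
  16. {v6, ¬v1, ¬v4} — ¬v1 is true.
  17. {¬v5, ¬v1, ¬v7} — ¬v7 is true.
  18. {¬v3, ¬v7} — ¬v7 is true.
  19. {v1, v7, ¬v2} — ¬v2 is true.
  20. {v6, ¬v4} — v6 is true.
  21. {¬v6, ¬v7, ¬v5} — ¬v7 is true.
  22. {¬v4, ¬v3, ¬v1} — ¬v3 is true.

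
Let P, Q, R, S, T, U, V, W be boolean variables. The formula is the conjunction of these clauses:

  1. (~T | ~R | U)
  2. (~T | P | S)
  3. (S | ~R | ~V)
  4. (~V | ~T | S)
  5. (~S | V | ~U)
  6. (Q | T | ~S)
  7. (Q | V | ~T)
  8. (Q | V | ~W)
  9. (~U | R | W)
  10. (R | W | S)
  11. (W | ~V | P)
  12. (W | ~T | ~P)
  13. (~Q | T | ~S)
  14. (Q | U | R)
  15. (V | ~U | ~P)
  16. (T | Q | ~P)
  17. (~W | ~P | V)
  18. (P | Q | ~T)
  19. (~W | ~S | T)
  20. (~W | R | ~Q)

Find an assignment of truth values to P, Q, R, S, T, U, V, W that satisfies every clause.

P = True, Q = True, R = True, S = False, T = False, U = False, V = False, W = False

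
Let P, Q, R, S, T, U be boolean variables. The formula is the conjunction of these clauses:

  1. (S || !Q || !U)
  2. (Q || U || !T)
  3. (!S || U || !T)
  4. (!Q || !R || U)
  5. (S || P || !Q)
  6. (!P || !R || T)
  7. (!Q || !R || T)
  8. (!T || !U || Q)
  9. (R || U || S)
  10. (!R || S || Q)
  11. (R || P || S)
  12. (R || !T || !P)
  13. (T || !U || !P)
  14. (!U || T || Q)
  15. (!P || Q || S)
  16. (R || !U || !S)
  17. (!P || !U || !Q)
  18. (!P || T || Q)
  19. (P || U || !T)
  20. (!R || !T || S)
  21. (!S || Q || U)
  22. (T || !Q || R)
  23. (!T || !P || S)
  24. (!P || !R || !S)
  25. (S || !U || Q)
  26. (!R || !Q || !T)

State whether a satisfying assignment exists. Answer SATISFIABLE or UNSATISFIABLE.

UNSATISFIABLE

Q = True:
  R = True:
    propagation gives U=True, S=True, T=True; an empty clause results — contradiction.
  R = False:
    propagation gives T=True, P=False, S=True, U=True; an empty clause results — contradiction.
Q = False:
  S = True:
    propagation gives U=True, T=False; an empty clause results — contradiction.
  S = False:
    propagation gives R=False, U=True; an empty clause results — contradiction.
Every branch closes, so no satisfying assignment exists.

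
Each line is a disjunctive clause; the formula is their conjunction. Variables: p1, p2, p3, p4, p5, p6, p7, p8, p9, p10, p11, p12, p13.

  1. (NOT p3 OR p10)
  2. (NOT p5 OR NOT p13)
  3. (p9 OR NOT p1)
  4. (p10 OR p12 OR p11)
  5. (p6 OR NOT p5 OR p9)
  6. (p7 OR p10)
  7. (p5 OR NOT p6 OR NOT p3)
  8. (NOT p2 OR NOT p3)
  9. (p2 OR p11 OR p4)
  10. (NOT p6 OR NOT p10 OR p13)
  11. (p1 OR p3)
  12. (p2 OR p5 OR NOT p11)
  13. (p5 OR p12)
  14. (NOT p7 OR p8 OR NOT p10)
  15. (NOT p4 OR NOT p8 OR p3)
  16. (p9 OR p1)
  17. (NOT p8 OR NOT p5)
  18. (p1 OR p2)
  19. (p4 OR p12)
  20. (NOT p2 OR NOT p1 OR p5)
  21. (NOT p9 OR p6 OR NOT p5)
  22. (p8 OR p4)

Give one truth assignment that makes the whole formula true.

p1=T, p2=T, p3=F, p4=T, p5=T, p6=T, p7=T, p8=F, p9=T, p10=F, p11=T, p12=T, p13=F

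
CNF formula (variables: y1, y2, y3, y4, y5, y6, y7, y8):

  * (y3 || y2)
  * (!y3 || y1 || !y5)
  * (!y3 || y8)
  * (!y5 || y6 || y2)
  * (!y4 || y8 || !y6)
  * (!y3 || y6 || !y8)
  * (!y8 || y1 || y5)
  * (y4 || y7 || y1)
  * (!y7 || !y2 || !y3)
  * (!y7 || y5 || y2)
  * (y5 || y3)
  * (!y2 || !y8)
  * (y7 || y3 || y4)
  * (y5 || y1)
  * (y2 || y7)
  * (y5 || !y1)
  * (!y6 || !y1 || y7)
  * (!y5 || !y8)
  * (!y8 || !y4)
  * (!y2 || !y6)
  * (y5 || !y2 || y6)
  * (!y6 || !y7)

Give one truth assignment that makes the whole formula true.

Branch on y1: take y1 = True.
  then y5 is forced to True.
  then y8 is forced to False.
  then y3 is forced to False.
  then y2 is forced to True.
  then y6 is forced to False.
Branch on y4: take y4 = False.
  then y7 is forced to True.

y1 = T, y2 = T, y3 = F, y4 = F, y5 = T, y6 = F, y7 = T, y8 = F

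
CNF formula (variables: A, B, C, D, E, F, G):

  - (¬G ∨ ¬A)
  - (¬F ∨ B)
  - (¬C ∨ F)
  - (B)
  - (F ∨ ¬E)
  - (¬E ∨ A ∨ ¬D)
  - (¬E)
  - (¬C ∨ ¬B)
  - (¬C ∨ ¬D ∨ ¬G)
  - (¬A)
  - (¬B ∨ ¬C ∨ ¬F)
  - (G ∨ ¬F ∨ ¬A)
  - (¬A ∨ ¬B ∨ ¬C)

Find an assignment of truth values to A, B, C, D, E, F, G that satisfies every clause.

A=False, B=True, C=False, D=False, E=False, F=False, G=True

Check each clause:
  1. (¬G ∨ ¬A) — ¬A is true.
  2. (B ∨ ¬F) — B is true.
  3. (¬C ∨ F) — ¬C is true.
  4. (B) — B is true.
  5. (¬E ∨ F) — ¬E is true.
  6. (¬E ∨ A ∨ ¬D) — ¬E is true.
  7. (¬E) — ¬E is true.
  8. (¬C ∨ ¬B) — ¬C is true.
  9. (¬C ∨ ¬G ∨ ¬D) — ¬D is true.
  10. (¬A) — ¬A is true.
  11. (¬F ∨ ¬C ∨ ¬B) — ¬F is true.
  12. (G ∨ ¬F ∨ ¬A) — ¬F is true.
  13. (¬C ∨ ¬A ∨ ¬B) — ¬C is true.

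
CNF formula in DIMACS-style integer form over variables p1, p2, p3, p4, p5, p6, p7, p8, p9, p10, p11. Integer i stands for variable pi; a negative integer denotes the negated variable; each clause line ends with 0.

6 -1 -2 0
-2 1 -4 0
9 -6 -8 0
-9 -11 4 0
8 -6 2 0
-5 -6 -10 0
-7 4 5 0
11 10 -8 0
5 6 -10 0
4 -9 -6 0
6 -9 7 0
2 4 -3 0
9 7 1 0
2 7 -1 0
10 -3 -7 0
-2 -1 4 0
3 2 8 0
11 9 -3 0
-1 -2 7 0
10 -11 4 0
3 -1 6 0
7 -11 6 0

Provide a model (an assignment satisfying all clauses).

Set p1 = False and propagate.
The remaining clauses are satisfied by p2 = True, p3 = False, p4 = False, p5 = True, p6 = False, p7 = True, p8 = False, p9 = True, p10 = True, p11 = False.
Every clause has at least one true literal under this assignment.
Check each clause:
  1. (¬p1 ∨ p6 ∨ ¬p2) — ¬p1 is true.
  2. (¬p4 ∨ p1 ∨ ¬p2) — ¬p4 is true.
  3. (¬p6 ∨ p9 ∨ ¬p8) — ¬p8 is true.
  4. (p4 ∨ ¬p11 ∨ ¬p9) — ¬p11 is true.
  5. (p8 ∨ p2 ∨ ¬p6) — p2 is true.
  6. (¬p6 ∨ ¬p10 ∨ ¬p5) — ¬p6 is true.
  7. (p5 ∨ ¬p7 ∨ p4) — p5 is true.
  8. (¬p8 ∨ p10 ∨ p11) — ¬p8 is true.
  9. (p6 ∨ ¬p10 ∨ p5) — p5 is true.
  10. (¬p6 ∨ p4 ∨ ¬p9) — ¬p6 is true.
  11. (p7 ∨ ¬p9 ∨ p6) — p7 is true.
  12. (p2 ∨ ¬p3 ∨ p4) — p2 is true.
  13. (p9 ∨ p1 ∨ p7) — p9 is true.
  14. (p7 ∨ ¬p1 ∨ p2) — p2 is true.
  15. (p10 ∨ ¬p3 ∨ ¬p7) — p10 is true.
  16. (p4 ∨ ¬p1 ∨ ¬p2) — ¬p1 is true.
  17. (p3 ∨ p8 ∨ p2) — p2 is true.
  18. (p11 ∨ p9 ∨ ¬p3) — p9 is true.
  19. (p7 ∨ ¬p1 ∨ ¬p2) — p7 is true.
  20. (p4 ∨ p10 ∨ ¬p11) — p10 is true.
  21. (¬p1 ∨ p6 ∨ p3) — ¬p1 is true.
  22. (¬p11 ∨ p7 ∨ p6) — ¬p11 is true.

p1=F, p2=T, p3=F, p4=F, p5=T, p6=F, p7=T, p8=F, p9=T, p10=T, p11=F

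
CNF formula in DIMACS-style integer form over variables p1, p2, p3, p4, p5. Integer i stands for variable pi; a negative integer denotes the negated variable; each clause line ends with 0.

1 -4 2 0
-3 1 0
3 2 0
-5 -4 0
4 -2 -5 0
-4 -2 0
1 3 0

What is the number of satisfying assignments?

5

Satisfying assignments:
  p1=T p2=F p3=T p4=F p5=F
  p1=T p2=F p3=T p4=F p5=T
  p1=T p2=F p3=T p4=T p5=F
  p1=T p2=T p3=F p4=F p5=F
  p1=T p2=T p3=T p4=F p5=F
That's 5 in total.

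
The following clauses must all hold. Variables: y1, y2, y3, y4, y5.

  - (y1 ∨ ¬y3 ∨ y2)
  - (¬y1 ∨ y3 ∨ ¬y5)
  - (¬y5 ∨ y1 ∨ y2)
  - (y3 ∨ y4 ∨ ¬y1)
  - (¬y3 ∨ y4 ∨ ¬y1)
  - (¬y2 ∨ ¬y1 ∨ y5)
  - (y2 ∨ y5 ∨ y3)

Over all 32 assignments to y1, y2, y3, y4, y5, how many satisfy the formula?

11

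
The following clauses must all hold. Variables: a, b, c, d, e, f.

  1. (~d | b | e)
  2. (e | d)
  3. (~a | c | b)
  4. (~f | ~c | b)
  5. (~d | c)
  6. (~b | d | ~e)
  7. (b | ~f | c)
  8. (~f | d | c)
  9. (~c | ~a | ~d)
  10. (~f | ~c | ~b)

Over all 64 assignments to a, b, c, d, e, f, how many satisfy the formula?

Satisfying assignments:
  a=F b=F c=F d=F e=T f=F
  a=F b=F c=T d=F e=T f=F
  a=F b=F c=T d=T e=T f=F
  a=F b=T c=T d=T e=F f=F
  a=F b=T c=T d=T e=T f=F
  a=T b=F c=T d=F e=T f=F
That's 6 in total.

6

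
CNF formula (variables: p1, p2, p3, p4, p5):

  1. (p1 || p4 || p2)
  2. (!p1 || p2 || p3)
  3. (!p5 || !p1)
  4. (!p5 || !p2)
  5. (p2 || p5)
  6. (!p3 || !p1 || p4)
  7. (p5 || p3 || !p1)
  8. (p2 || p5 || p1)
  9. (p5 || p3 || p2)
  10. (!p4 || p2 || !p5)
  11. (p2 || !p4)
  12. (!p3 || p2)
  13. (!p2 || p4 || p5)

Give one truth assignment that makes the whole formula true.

p1=0, p2=1, p3=1, p4=1, p5=0

Set p1 = False and propagate.
Branch on p2: take p2 = True.
  then p5 is forced to False.
  then p4 is forced to True.
p3 is now unconstrained; take p3 = True.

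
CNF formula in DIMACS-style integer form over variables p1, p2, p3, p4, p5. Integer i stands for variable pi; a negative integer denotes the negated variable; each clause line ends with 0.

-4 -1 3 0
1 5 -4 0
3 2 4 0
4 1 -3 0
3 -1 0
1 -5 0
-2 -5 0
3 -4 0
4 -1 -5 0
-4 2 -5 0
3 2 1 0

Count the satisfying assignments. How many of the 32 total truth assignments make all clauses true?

The models are:
  p1=0 p2=1 p3=0 p4=0 p5=0
  p1=1 p2=0 p3=1 p4=0 p5=0
  p1=1 p2=0 p3=1 p4=1 p5=0
  p1=1 p2=1 p3=1 p4=0 p5=0
  p1=1 p2=1 p3=1 p4=1 p5=0
That's 5 in total.

5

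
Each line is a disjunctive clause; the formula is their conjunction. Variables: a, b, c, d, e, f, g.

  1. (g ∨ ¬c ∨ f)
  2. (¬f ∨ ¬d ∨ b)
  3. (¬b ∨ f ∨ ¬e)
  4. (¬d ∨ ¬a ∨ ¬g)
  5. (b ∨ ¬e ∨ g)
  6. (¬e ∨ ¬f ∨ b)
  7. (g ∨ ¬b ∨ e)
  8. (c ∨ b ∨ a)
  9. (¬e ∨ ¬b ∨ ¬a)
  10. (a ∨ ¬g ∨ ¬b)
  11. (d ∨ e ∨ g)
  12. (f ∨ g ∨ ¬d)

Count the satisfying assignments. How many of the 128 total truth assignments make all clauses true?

Case analysis on b and g:
  b=1, g=1: remaining (a,c,d,e,f) ∈ {(1,0,0,0,0); (1,0,0,0,1); (1,1,0,0,0); (1,1,0,0,1)} — 4.
  b=1, g=0: remaining (a,c,d,e,f) ∈ {(0,0,0,1,1); (0,0,1,1,1); (0,1,0,1,1); (0,1,1,1,1)} — 4.
  b=0, g=1: 11 of the 32 assignments to (a,c,d,e,f) work.
  b=0, g=0: a clause becomes empty — 0.
Total: 4 + 4 + 11 + 0 = 19.

19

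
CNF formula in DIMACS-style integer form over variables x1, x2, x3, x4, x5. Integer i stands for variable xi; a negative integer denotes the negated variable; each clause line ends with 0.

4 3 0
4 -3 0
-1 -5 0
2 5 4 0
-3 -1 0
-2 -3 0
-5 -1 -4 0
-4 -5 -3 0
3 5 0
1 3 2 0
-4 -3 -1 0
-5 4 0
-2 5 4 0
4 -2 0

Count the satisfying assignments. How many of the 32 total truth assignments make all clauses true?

2

Satisfying assignments:
  x1=F x2=F x3=T x4=T x5=F
  x1=F x2=T x3=F x4=T x5=T
That's 2 in total.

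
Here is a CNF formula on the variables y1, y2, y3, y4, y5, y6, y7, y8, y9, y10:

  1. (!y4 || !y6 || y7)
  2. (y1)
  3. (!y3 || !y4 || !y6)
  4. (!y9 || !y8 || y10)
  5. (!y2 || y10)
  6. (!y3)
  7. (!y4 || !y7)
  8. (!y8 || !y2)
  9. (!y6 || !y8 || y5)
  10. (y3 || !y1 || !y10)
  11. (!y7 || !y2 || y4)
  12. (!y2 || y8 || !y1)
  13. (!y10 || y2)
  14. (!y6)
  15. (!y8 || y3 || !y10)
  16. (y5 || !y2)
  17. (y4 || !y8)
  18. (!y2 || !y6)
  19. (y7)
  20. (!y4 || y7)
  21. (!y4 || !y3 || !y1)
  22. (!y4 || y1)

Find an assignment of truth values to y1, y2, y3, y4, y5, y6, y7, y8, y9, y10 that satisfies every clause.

(y1) is a unit clause, so y1 = True.
Unit propagation: (!y3) forces y3 = False.
(!y10) is a unit clause, so y10 = False.
Unit propagation: (!y2) forces y2 = False.
(!y6) is a unit clause, so y6 = False.
The clause (y7) is unit: y7 must be True.
The clause (!y4) is unit: y4 must be False.
The clause (!y8) is unit: y8 must be False.
y5, y9 are now unconstrained; take y5 = False, y9 = True.
Every clause has at least one true literal under this assignment.

y1=T, y2=F, y3=F, y4=F, y5=F, y6=F, y7=T, y8=F, y9=T, y10=F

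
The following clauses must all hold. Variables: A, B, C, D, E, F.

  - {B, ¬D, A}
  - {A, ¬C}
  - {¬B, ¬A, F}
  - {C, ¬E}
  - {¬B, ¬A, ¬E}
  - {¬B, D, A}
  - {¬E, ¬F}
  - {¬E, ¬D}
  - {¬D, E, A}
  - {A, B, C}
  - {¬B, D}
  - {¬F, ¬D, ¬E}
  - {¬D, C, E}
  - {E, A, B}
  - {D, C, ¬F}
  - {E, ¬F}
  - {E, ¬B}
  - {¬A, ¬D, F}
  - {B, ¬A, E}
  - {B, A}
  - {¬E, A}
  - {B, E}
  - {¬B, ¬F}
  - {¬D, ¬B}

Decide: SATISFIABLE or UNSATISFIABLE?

SATISFIABLE

Try A = True.
Set B = False and propagate.
  then E is forced to True.
  then C is forced to True.
  then F is forced to False.
  then D is forced to False.
So A=True, B=False, C=True, D=False, E=True, F=False is a satisfying assignment.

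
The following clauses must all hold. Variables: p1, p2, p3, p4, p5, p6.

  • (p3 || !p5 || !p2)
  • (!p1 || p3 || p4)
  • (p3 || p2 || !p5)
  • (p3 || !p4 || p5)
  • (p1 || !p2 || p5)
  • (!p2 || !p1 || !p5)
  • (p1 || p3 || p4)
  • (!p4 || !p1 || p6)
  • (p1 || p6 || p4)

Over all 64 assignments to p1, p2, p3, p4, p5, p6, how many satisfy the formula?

18

Case analysis on p1 and p3:
  p1=T, p3=T: 9 of the 16 assignments to (p2,p4,p5,p6) work.
  p1=T, p3=F: a clause becomes empty — 0.
  p1=F, p3=T: 9 of the 16 assignments to (p2,p4,p5,p6) work.
  p1=F, p3=F: a clause becomes empty — 0.
Total: 9 + 0 + 9 + 0 = 18.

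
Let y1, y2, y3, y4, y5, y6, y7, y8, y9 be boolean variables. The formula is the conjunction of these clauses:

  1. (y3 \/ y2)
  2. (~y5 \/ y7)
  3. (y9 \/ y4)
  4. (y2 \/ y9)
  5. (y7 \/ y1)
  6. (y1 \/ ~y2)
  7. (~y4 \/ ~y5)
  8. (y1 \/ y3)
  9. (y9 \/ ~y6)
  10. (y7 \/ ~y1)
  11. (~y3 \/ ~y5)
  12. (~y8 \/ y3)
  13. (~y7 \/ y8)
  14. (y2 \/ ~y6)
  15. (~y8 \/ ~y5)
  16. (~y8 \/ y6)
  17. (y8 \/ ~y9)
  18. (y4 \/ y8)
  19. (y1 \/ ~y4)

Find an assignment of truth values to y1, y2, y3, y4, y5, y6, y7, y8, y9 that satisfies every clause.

y5 occurs only negated in the remaining clauses — set y5 = False.
Branch on y1: take y1 = True.
  then y7 is forced to True.
  then y8 is forced to True.
  then y3 is forced to True.
  then y6 is forced to True.
  then y9 is forced to True.
  then y2 is forced to True.
y4 is now unconstrained; take y4 = True.
Every clause has at least one true literal under this assignment.

y1=T, y2=T, y3=T, y4=T, y5=F, y6=T, y7=T, y8=T, y9=T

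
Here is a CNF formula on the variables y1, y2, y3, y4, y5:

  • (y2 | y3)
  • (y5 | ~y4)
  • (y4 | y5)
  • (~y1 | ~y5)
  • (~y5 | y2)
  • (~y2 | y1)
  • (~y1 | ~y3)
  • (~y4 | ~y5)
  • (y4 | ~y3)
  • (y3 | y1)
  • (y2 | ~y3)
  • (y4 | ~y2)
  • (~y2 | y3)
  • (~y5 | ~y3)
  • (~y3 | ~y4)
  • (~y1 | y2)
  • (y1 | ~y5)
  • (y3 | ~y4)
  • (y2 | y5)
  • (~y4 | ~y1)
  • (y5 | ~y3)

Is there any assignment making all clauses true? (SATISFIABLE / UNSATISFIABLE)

UNSATISFIABLE

y3 = True:
  propagation gives y1=False, y2=False; an empty clause results — contradiction.
y3 = False:
  propagation gives y2=True; an empty clause results — contradiction.
Every branch closes, so no satisfying assignment exists.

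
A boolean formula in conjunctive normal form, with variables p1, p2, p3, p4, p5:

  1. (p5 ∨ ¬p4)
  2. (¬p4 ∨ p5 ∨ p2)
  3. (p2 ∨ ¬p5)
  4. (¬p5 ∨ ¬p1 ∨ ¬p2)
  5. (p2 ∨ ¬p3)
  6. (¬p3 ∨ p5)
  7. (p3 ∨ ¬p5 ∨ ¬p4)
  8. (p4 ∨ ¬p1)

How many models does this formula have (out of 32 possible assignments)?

Satisfying assignments:
  p1=0 p2=0 p3=0 p4=0 p5=0
  p1=0 p2=1 p3=0 p4=0 p5=0
  p1=0 p2=1 p3=0 p4=0 p5=1
  p1=0 p2=1 p3=1 p4=0 p5=1
  p1=0 p2=1 p3=1 p4=1 p5=1
Count: 5.

5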